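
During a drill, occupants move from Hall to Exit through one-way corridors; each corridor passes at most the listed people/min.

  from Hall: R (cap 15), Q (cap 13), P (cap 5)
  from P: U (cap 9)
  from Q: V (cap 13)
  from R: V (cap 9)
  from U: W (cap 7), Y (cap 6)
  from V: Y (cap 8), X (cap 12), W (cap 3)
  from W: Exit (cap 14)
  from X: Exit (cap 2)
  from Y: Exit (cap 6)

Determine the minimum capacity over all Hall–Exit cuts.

16

Augment Hall→P→U→W→Exit: bottleneck 5, flow now 5.
Augment Hall→Q→V→W→Exit: bottleneck 3, flow now 8.
Augment Hall→Q→V→X→Exit: bottleneck 2, flow now 10.
Augment Hall→Q→V→Y→Exit: bottleneck 6, flow now 16.
No augmenting path remains; maximum flow = 16.
By max-flow min-cut, the minimum cut capacity equals the max flow.
In the residual graph, reachable from Hall: {Hall, Q, R, V, X, Y}.
Min-cut edges: Hall→P (5), V→W (3), X→Exit (2), Y→Exit (6); capacity 5 + 3 + 2 + 6 = 16.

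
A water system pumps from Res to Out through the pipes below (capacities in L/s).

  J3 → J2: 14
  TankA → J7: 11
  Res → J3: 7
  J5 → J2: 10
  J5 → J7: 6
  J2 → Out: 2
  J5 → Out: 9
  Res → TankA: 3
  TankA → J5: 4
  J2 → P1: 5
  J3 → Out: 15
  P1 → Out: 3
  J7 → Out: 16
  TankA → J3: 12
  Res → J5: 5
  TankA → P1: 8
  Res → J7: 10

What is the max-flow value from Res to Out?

25

Augment Res→J3→Out: bottleneck 7, flow now 7.
Augment Res→J5→Out: bottleneck 5, flow now 12.
Augment Res→J7→Out: bottleneck 10, flow now 22.
Augment Res→TankA→J3→Out: bottleneck 3, flow now 25.
No augmenting path remains; maximum flow = 25.
In the residual graph, reachable from Res: {Res}.
Min-cut edges: Res→TankA (3), Res→J3 (7), Res→J5 (5), Res→J7 (10); capacity 3 + 7 + 5 + 10 = 25.
This cut is saturated, so no flow can exceed 25.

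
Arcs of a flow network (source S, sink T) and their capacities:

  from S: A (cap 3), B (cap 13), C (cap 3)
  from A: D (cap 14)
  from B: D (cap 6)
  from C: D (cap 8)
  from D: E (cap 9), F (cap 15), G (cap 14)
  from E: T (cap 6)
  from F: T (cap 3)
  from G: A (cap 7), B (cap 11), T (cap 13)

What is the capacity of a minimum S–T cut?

12

Augment S→A→D→E→T: bottleneck 3, flow now 3.
Augment S→B→D→E→T: bottleneck 3, flow now 6.
Augment S→B→D→F→T: bottleneck 3, flow now 9.
Augment S→C→D→G→T: bottleneck 3, flow now 12.
No augmenting path remains; maximum flow = 12.
By max-flow min-cut, the minimum cut capacity equals the max flow.
In the residual graph, reachable from S: {S, B}.
Min-cut edges: S→A (3), S→C (3), B→D (6); capacity 3 + 3 + 6 = 12.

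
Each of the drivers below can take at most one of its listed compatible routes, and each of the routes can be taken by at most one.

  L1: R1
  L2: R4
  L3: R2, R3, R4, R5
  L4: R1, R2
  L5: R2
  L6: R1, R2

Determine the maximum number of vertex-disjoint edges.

Unit-capacity flow: source→left, listed edges, right→sink; max matching = max flow.
Augmenting path L1→R1 (+1); matched 1.
Augmenting path L2→R4 (+1); matched 2.
Augmenting path L3→R2 (+1); matched 3.
Augmenting path L4→R2→L3→R3 (+1); matched 4.
No augmenting path remains; maximum matching = 4.
König certificate: {L2, L3, R1, R2} is a vertex cover of size 4 (every listed pair touches it), so no matching can be larger.

4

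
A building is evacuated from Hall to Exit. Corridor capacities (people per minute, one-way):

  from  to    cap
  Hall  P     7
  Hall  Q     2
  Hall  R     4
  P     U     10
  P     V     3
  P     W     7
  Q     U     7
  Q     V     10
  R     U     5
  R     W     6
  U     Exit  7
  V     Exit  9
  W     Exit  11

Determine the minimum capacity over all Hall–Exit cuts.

Augment Hall→P→U→Exit: bottleneck 7, flow now 7.
Augment Hall→Q→V→Exit: bottleneck 2, flow now 9.
Augment Hall→R→W→Exit: bottleneck 4, flow now 13.
No augmenting path remains; maximum flow = 13.
By max-flow min-cut, the minimum cut capacity equals the max flow.
In the residual graph, reachable from Hall: {Hall}.
Min-cut edges: Hall→P (7), Hall→Q (2), Hall→R (4); capacity 7 + 2 + 4 = 13.

13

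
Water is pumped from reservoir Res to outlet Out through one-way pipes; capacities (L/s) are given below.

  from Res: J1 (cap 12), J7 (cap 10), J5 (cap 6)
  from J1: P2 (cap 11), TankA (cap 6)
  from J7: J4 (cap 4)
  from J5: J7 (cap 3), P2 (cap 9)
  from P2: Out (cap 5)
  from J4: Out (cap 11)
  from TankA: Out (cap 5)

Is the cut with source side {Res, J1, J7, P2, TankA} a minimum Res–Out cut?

No — its capacity is 20, but the minimum cut has capacity 14.

Given cut capacity: 6 + 4 + 5 + 5 = 20.
Augment Res→J1→P2→Out: bottleneck 5, flow now 5.
Augment Res→J1→TankA→Out: bottleneck 5, flow now 10.
Augment Res→J7→J4→Out: bottleneck 4, flow now 14.
No augmenting path remains; maximum flow = 14.
In the residual graph, reachable from Res: {Res, J1, J7, J5, P2, TankA}.
Min-cut edges: J7→J4 (4), P2→Out (5), TankA→Out (5); capacity 4 + 5 + 5 = 14.
Cut capacity 20 exceeds the max flow 14, so it is not minimum.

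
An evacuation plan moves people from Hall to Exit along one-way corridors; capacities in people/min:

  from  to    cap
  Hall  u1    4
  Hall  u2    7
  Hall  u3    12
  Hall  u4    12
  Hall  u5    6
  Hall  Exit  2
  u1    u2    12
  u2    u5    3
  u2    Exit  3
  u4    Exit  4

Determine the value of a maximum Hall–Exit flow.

9

Augment Hall→Exit: bottleneck 2, flow now 2.
Augment Hall→u2→Exit: bottleneck 3, flow now 5.
Augment Hall→u4→Exit: bottleneck 4, flow now 9.
No augmenting path remains; maximum flow = 9.
In the residual graph, reachable from Hall: {Hall, u1, u2, u3, u4, u5}.
Min-cut edges: Hall→Exit (2), u2→Exit (3), u4→Exit (4); capacity 2 + 3 + 4 = 9.
This cut is saturated, so no flow can exceed 9.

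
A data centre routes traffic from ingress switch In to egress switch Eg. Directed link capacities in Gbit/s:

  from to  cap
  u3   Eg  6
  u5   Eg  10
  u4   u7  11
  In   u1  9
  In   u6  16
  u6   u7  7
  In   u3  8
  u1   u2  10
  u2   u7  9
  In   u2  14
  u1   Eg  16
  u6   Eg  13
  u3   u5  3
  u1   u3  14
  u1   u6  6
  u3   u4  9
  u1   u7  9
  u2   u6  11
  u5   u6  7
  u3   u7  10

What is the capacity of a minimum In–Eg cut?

Augment In→u1→Eg: bottleneck 9, flow now 9.
Augment In→u3→Eg: bottleneck 6, flow now 15.
Augment In→u6→Eg: bottleneck 13, flow now 28.
Augment In→u3→u5→Eg: bottleneck 2, flow now 30.
No augmenting path remains; maximum flow = 30.
By max-flow min-cut, the minimum cut capacity equals the max flow.
In the residual graph, reachable from In: {In, u2, u6, u7}.
Min-cut edges: In→u1 (9), In→u3 (8), u6→Eg (13); capacity 9 + 8 + 13 = 30.

30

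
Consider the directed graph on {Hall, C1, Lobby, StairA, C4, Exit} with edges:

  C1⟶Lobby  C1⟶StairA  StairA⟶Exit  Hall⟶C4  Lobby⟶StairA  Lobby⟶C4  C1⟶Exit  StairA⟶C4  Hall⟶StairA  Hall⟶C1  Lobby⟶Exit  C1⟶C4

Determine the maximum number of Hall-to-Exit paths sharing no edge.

2

Assign every edge capacity 1; by Menger, the answer equals the max flow.
Path Hall→C1→Exit (+1); total 1.
Path Hall→StairA→Exit (+1); total 2.
No residual Hall→Exit path; max flow = 2.
Certifying cut of size 2: {Hall→C1, Hall→StairA}.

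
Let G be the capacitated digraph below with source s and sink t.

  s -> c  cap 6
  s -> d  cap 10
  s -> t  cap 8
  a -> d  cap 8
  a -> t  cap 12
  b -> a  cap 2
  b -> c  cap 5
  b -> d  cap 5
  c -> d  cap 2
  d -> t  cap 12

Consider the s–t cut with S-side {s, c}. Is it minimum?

Yes — it is a minimum cut (capacity 20).

Given cut capacity: 10 + 8 + 2 = 20.
Augment s→t: bottleneck 8, flow now 8.
Augment s→d→t: bottleneck 10, flow now 18.
Augment s→c→d→t: bottleneck 2, flow now 20.
No augmenting path remains; maximum flow = 20.
Cut capacity 20 equals the max flow, so it is a minimum cut.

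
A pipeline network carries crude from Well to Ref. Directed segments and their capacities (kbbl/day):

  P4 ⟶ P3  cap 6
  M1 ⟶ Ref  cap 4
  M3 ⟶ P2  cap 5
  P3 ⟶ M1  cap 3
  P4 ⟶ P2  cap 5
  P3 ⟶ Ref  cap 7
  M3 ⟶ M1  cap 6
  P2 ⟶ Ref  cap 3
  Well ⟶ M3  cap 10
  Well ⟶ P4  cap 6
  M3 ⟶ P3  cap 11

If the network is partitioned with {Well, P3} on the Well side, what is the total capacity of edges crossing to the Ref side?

Edges leaving {Well, P3}: Well→M3 (10), Well→P4 (6), P3→M1 (3), P3→Ref (7).
Cut capacity = 10 + 6 + 3 + 7 = 26.

26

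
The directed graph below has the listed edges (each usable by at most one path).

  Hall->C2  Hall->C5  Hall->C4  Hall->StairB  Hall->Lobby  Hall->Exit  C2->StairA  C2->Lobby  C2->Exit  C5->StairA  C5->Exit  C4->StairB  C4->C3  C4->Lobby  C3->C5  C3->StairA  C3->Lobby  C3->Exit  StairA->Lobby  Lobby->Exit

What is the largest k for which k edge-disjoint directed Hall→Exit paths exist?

5

Assign every edge capacity 1; by Menger, the answer equals the max flow.
Path Hall→Exit (+1); total 1.
Path Hall→C2→Exit (+1); total 2.
Path Hall→C5→Exit (+1); total 3.
Path Hall→Lobby→Exit (+1); total 4.
Path Hall→C4→C3→Exit (+1); total 5.
No residual Hall→Exit path; max flow = 5.
Certifying cut of size 5: {Hall→C2, Hall→C4, Hall→C5, Hall→Exit, Hall→Lobby}.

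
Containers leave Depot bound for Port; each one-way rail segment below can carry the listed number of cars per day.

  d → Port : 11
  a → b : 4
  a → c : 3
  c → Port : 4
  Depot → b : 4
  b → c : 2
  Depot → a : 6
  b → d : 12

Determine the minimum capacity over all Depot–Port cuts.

Augment Depot→a→c→Port: bottleneck 3, flow now 3.
Augment Depot→b→c→Port: bottleneck 1, flow now 4.
Augment Depot→b→d→Port: bottleneck 3, flow now 7.
Augment Depot→a→b→d→Port: bottleneck 3, flow now 10.
No augmenting path remains; maximum flow = 10.
By max-flow min-cut, the minimum cut capacity equals the max flow.
In the residual graph, reachable from Depot: {Depot}.
Min-cut edges: Depot→a (6), Depot→b (4); capacity 6 + 4 = 10.

10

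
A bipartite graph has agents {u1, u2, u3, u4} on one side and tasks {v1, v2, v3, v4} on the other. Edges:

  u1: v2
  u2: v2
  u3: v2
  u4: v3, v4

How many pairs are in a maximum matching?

2

Unit-capacity flow: source→left, listed edges, right→sink; max matching = max flow.
Augmenting path u1→v2 (+1); matched 1.
Augmenting path u4→v3 (+1); matched 2.
No augmenting path remains; maximum matching = 2.
König certificate: {u4, v2} is a vertex cover of size 2 (every listed pair touches it), so no matching can be larger.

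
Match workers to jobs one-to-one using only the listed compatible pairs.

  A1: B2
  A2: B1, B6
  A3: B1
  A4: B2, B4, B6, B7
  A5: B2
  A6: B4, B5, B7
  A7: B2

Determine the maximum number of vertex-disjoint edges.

Unit-capacity flow: source→left, listed edges, right→sink; max matching = max flow.
Augmenting path A1→B2 (+1); matched 1.
Augmenting path A2→B1 (+1); matched 2.
Augmenting path A4→B4 (+1); matched 3.
Augmenting path A6→B5 (+1); matched 4.
Augmenting path A3→B1→A2→B6 (+1); matched 5.
No augmenting path remains; maximum matching = 5.
König certificate: {A2, A3, A4, A6, B2} is a vertex cover of size 5 (every listed pair touches it), so no matching can be larger.

5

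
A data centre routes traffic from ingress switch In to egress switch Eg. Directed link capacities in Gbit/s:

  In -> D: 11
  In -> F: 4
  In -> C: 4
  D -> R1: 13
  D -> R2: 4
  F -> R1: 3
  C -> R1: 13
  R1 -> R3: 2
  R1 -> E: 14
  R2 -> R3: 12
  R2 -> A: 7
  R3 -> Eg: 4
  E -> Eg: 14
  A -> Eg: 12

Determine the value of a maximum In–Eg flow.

Augment In→D→R1→R3→Eg: bottleneck 2, flow now 2.
Augment In→D→R1→E→Eg: bottleneck 9, flow now 11.
Augment In→F→R1→E→Eg: bottleneck 3, flow now 14.
Augment In→C→R1→E→Eg: bottleneck 2, flow now 16.
Augment In→C→R1→D→R2→R3→Eg: bottleneck 2, flow now 18. (uses reverse residual edge)
No augmenting path remains; maximum flow = 18.
In the residual graph, reachable from In: {In, F}.
Min-cut edges: In→D (11), In→C (4), F→R1 (3); capacity 11 + 4 + 3 = 18.
This cut is saturated, so no flow can exceed 18.

18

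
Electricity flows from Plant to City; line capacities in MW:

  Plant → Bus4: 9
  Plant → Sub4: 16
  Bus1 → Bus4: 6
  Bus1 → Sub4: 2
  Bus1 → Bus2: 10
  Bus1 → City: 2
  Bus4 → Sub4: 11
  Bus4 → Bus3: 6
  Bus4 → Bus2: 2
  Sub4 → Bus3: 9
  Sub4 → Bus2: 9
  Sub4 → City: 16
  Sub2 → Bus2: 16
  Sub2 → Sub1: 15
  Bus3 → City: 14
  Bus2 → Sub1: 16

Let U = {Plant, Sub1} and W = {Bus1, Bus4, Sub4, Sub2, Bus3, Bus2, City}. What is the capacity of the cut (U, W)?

Edges leaving {Plant, Sub1}: Plant→Bus4 (9), Plant→Sub4 (16).
Cut capacity = 9 + 16 = 25.

25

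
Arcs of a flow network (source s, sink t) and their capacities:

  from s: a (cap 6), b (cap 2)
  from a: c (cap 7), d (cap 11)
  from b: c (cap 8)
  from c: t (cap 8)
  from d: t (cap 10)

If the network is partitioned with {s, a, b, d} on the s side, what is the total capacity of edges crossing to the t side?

Edges leaving {s, a, b, d}: a→c (7), b→c (8), d→t (10).
Cut capacity = 7 + 8 + 10 = 25.

25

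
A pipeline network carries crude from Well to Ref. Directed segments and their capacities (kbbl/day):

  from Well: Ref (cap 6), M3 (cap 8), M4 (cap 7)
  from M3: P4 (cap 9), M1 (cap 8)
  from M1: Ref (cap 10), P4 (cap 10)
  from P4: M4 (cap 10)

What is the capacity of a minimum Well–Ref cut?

Augment Well→Ref: bottleneck 6, flow now 6.
Augment Well→M3→M1→Ref: bottleneck 8, flow now 14.
No augmenting path remains; maximum flow = 14.
By max-flow min-cut, the minimum cut capacity equals the max flow.
In the residual graph, reachable from Well: {Well, M4}.
Min-cut edges: Well→M3 (8), Well→Ref (6); capacity 8 + 6 = 14.

14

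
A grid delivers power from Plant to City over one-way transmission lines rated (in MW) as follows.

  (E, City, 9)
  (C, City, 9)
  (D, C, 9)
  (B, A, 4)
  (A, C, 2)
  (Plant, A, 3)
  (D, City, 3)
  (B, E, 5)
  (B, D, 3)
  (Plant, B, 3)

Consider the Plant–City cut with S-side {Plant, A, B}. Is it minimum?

No — its capacity is 10, but the minimum cut has capacity 5.

Given cut capacity: 2 + 3 + 5 = 10.
Augment Plant→A→C→City: bottleneck 2, flow now 2.
Augment Plant→B→D→City: bottleneck 3, flow now 5.
No augmenting path remains; maximum flow = 5.
In the residual graph, reachable from Plant: {Plant, A}.
Min-cut edges: Plant→B (3), A→C (2); capacity 3 + 2 = 5.
Cut capacity 10 exceeds the max flow 5, so it is not minimum.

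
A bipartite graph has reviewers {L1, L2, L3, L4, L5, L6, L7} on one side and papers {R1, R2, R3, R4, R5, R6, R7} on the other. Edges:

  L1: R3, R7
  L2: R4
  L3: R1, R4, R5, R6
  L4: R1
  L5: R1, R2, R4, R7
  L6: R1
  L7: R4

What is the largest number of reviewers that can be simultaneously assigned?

5

Unit-capacity flow: source→left, listed edges, right→sink; max matching = max flow.
Augmenting path L1→R3 (+1); matched 1.
Augmenting path L2→R4 (+1); matched 2.
Augmenting path L3→R1 (+1); matched 3.
Augmenting path L5→R2 (+1); matched 4.
Augmenting path L4→R1→L3→R5 (+1); matched 5.
No augmenting path remains; maximum matching = 5.
König certificate: {L1, L3, L5, R1, R4} is a vertex cover of size 5 (every listed pair touches it), so no matching can be larger.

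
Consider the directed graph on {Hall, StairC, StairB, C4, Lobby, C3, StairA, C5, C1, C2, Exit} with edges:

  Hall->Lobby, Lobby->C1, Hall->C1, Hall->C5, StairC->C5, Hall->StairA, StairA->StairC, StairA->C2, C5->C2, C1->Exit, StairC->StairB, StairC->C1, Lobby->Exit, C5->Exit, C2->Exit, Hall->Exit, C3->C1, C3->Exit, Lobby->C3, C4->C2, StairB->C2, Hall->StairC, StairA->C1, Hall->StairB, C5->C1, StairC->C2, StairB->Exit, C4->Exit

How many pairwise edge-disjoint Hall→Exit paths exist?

Assign every edge capacity 1; by Menger, the answer equals the max flow.
Path Hall→Exit (+1); total 1.
Path Hall→StairB→Exit (+1); total 2.
Path Hall→Lobby→Exit (+1); total 3.
Path Hall→C5→Exit (+1); total 4.
Path Hall→C1→Exit (+1); total 5.
Path Hall→StairC→C2→Exit (+1); total 6.
No residual Hall→Exit path; max flow = 6.
Certifying cut of size 6: {C1→Exit, C2→Exit, C5→Exit, Hall→Exit, Hall→Lobby, StairB→Exit}.

6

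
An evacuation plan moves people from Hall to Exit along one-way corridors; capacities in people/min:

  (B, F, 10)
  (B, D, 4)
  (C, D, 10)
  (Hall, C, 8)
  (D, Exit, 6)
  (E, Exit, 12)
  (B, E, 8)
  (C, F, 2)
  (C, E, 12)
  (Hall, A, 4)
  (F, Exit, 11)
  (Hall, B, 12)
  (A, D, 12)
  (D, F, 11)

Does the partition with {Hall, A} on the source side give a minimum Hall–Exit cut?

No — its capacity is 32, but the minimum cut has capacity 24.

Given cut capacity: 12 + 8 + 12 = 32.
Augment Hall→A→D→Exit: bottleneck 4, flow now 4.
Augment Hall→B→D→Exit: bottleneck 2, flow now 6.
Augment Hall→B→E→Exit: bottleneck 8, flow now 14.
Augment Hall→B→F→Exit: bottleneck 2, flow now 16.
Augment Hall→C→E→Exit: bottleneck 4, flow now 20.
Augment Hall→C→F→Exit: bottleneck 2, flow now 22.
Augment Hall→C→D→F→Exit: bottleneck 2, flow now 24.
No augmenting path remains; maximum flow = 24.
In the residual graph, reachable from Hall: {Hall}.
Min-cut edges: Hall→A (4), Hall→B (12), Hall→C (8); capacity 4 + 12 + 8 = 24.
Cut capacity 32 exceeds the max flow 24, so it is not minimum.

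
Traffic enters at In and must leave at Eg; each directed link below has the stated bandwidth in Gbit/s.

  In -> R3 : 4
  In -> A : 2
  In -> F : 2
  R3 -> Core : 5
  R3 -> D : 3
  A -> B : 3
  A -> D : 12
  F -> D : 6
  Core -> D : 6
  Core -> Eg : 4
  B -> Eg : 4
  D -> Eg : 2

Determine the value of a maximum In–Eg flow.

8

Augment In→R3→Core→Eg: bottleneck 4, flow now 4.
Augment In→A→B→Eg: bottleneck 2, flow now 6.
Augment In→F→D→Eg: bottleneck 2, flow now 8.
No augmenting path remains; maximum flow = 8.
In the residual graph, reachable from In: {In}.
Min-cut edges: In→R3 (4), In→A (2), In→F (2); capacity 4 + 2 + 2 = 8.
This cut is saturated, so no flow can exceed 8.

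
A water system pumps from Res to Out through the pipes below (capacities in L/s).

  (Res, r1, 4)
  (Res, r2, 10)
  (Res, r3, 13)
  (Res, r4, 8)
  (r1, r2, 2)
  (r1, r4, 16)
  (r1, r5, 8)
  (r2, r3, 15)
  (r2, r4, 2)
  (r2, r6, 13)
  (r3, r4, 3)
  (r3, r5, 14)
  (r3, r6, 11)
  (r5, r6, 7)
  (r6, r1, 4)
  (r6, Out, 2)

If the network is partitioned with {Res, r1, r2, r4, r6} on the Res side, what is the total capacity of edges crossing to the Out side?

38

Edges leaving {Res, r1, r2, r4, r6}: Res→r3 (13), r1→r5 (8), r2→r3 (15), r6→Out (2).
Cut capacity = 13 + 8 + 15 + 2 = 38.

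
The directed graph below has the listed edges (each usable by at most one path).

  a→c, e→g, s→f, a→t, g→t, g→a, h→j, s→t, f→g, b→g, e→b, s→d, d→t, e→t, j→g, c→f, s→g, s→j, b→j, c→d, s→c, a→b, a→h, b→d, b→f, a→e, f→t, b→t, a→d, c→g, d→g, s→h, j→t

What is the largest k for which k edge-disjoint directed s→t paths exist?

Assign every edge capacity 1; by Menger, the answer equals the max flow.
Path s→t (+1); total 1.
Path s→d→t (+1); total 2.
Path s→f→t (+1); total 3.
Path s→g→t (+1); total 4.
Path s→j→t (+1); total 5.
Path s→c→g→a→t (+1); total 6.
No residual s→t path; max flow = 6.
Certifying cut of size 6: {d→t, f→t, g→a, g→t, j→t, s→t}.

6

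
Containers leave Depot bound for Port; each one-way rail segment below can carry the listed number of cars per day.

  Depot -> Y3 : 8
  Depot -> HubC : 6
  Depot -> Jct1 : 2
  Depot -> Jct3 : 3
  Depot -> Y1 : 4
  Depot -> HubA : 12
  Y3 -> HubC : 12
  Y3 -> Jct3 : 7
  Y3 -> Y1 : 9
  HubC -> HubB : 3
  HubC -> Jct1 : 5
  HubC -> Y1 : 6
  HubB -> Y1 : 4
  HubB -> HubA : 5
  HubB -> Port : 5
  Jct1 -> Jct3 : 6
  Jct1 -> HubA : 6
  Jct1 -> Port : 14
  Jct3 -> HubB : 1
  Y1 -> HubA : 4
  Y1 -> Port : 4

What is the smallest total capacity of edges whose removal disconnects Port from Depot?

Augment Depot→Jct1→Port: bottleneck 2, flow now 2.
Augment Depot→Y1→Port: bottleneck 4, flow now 6.
Augment Depot→HubC→HubB→Port: bottleneck 3, flow now 9.
Augment Depot→HubC→Jct1→Port: bottleneck 3, flow now 12.
Augment Depot→Jct3→HubB→Port: bottleneck 1, flow now 13.
Augment Depot→Y3→HubC→Jct1→Port: bottleneck 2, flow now 15.
No augmenting path remains; maximum flow = 15.
By max-flow min-cut, the minimum cut capacity equals the max flow.
In the residual graph, reachable from Depot: {Depot, Y3, HubC, Jct3, Y1, HubA}.
Min-cut edges: Depot→Jct1 (2), HubC→HubB (3), HubC→Jct1 (5), Jct3→HubB (1), Y1→Port (4); capacity 2 + 3 + 5 + 1 + 4 = 15.

15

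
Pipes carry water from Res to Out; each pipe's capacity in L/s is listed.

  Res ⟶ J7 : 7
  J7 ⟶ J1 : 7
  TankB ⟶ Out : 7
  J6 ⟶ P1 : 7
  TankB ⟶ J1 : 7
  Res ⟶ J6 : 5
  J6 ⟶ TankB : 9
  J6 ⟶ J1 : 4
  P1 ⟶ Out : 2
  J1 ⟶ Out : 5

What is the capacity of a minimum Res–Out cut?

Augment Res→J7→J1→Out: bottleneck 5, flow now 5.
Augment Res→J6→P1→Out: bottleneck 2, flow now 7.
Augment Res→J6→TankB→Out: bottleneck 3, flow now 10.
No augmenting path remains; maximum flow = 10.
By max-flow min-cut, the minimum cut capacity equals the max flow.
In the residual graph, reachable from Res: {Res, J7, J1}.
Min-cut edges: Res→J6 (5), J1→Out (5); capacity 5 + 5 = 10.

10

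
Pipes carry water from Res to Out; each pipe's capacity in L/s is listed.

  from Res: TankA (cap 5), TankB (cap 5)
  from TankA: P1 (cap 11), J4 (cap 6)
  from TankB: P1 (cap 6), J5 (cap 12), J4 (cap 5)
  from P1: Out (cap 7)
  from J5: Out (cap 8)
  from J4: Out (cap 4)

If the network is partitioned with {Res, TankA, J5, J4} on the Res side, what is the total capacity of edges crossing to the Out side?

28

Edges leaving {Res, TankA, J5, J4}: Res→TankB (5), TankA→P1 (11), J5→Out (8), J4→Out (4).
Cut capacity = 5 + 11 + 8 + 4 = 28.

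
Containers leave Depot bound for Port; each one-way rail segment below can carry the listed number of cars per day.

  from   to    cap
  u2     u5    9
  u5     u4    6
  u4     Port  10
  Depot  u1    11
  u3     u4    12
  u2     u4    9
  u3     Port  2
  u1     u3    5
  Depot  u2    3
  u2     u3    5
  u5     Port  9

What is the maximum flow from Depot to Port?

8

Augment Depot→u1→u3→Port: bottleneck 2, flow now 2.
Augment Depot→u2→u4→Port: bottleneck 3, flow now 5.
Augment Depot→u1→u3→u4→Port: bottleneck 3, flow now 8.
No augmenting path remains; maximum flow = 8.
In the residual graph, reachable from Depot: {Depot, u1}.
Min-cut edges: Depot→u2 (3), u1→u3 (5); capacity 3 + 5 = 8.
This cut is saturated, so no flow can exceed 8.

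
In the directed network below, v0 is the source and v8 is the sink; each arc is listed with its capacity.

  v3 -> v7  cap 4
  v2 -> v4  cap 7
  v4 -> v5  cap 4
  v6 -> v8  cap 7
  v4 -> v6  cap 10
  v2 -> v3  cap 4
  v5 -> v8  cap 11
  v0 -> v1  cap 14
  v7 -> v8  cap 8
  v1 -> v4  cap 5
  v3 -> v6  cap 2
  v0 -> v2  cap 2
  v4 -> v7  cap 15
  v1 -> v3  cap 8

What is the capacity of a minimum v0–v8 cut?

13

Augment v0→v1→v3→v6→v8: bottleneck 2, flow now 2.
Augment v0→v1→v3→v7→v8: bottleneck 4, flow now 6.
Augment v0→v1→v4→v5→v8: bottleneck 4, flow now 10.
Augment v0→v1→v4→v6→v8: bottleneck 1, flow now 11.
Augment v0→v2→v4→v6→v8: bottleneck 2, flow now 13.
No augmenting path remains; maximum flow = 13.
By max-flow min-cut, the minimum cut capacity equals the max flow.
In the residual graph, reachable from v0: {v0, v1, v3}.
Min-cut edges: v0→v2 (2), v1→v4 (5), v3→v6 (2), v3→v7 (4); capacity 2 + 5 + 2 + 4 = 13.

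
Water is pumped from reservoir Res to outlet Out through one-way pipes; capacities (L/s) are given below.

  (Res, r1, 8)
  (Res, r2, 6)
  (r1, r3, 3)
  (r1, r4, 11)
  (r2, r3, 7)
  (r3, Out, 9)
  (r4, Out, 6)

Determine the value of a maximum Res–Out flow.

Augment Res→r1→r3→Out: bottleneck 3, flow now 3.
Augment Res→r1→r4→Out: bottleneck 5, flow now 8.
Augment Res→r2→r3→Out: bottleneck 6, flow now 14.
No augmenting path remains; maximum flow = 14.
In the residual graph, reachable from Res: {Res}.
Min-cut edges: Res→r1 (8), Res→r2 (6); capacity 8 + 6 = 14.
This cut is saturated, so no flow can exceed 14.

14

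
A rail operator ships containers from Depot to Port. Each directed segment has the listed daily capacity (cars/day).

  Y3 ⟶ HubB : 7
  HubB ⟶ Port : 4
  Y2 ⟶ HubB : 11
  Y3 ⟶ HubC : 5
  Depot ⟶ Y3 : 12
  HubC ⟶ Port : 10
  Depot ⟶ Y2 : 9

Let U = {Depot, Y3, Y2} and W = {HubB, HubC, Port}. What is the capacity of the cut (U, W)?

23

Edges leaving {Depot, Y3, Y2}: Y3→HubB (7), Y3→HubC (5), Y2→HubB (11).
Cut capacity = 7 + 5 + 11 = 23.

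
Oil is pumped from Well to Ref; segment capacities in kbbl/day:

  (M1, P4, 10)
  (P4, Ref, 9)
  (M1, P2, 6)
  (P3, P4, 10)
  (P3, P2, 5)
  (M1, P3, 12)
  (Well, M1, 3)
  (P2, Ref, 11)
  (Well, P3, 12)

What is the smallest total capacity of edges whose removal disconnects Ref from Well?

15

Augment Well→M1→P2→Ref: bottleneck 3, flow now 3.
Augment Well→P3→P2→Ref: bottleneck 5, flow now 8.
Augment Well→P3→P4→Ref: bottleneck 7, flow now 15.
No augmenting path remains; maximum flow = 15.
By max-flow min-cut, the minimum cut capacity equals the max flow.
In the residual graph, reachable from Well: {Well}.
Min-cut edges: Well→M1 (3), Well→P3 (12); capacity 3 + 12 = 15.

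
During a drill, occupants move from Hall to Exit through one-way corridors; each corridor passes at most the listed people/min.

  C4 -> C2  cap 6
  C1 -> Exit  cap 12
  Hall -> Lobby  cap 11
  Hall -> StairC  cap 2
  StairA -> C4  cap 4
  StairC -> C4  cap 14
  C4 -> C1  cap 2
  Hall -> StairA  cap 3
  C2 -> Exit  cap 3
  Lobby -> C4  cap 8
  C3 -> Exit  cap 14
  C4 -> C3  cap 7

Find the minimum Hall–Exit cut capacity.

Augment Hall→StairA→C4→C3→Exit: bottleneck 3, flow now 3.
Augment Hall→Lobby→C4→C3→Exit: bottleneck 4, flow now 7.
Augment Hall→Lobby→C4→C2→Exit: bottleneck 3, flow now 10.
Augment Hall→Lobby→C4→C1→Exit: bottleneck 1, flow now 11.
Augment Hall→StairC→C4→C1→Exit: bottleneck 1, flow now 12.
No augmenting path remains; maximum flow = 12.
By max-flow min-cut, the minimum cut capacity equals the max flow.
In the residual graph, reachable from Hall: {Hall, StairA, Lobby, StairC, C4, C2}.
Min-cut edges: C4→C3 (7), C4→C1 (2), C2→Exit (3); capacity 7 + 2 + 3 = 12.

12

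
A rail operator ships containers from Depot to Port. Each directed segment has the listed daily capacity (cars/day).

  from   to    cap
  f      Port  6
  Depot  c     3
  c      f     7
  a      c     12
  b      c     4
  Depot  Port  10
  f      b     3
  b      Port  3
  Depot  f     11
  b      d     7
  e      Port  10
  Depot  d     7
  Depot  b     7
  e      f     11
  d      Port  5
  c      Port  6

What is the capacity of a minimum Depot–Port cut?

30

Augment Depot→Port: bottleneck 10, flow now 10.
Augment Depot→b→Port: bottleneck 3, flow now 13.
Augment Depot→c→Port: bottleneck 3, flow now 16.
Augment Depot→d→Port: bottleneck 5, flow now 21.
Augment Depot→f→Port: bottleneck 6, flow now 27.
Augment Depot→b→c→Port: bottleneck 3, flow now 30.
No augmenting path remains; maximum flow = 30.
By max-flow min-cut, the minimum cut capacity equals the max flow.
In the residual graph, reachable from Depot: {Depot, b, c, d, f}.
Min-cut edges: Depot→Port (10), b→Port (3), c→Port (6), d→Port (5), f→Port (6); capacity 10 + 3 + 6 + 5 + 6 = 30.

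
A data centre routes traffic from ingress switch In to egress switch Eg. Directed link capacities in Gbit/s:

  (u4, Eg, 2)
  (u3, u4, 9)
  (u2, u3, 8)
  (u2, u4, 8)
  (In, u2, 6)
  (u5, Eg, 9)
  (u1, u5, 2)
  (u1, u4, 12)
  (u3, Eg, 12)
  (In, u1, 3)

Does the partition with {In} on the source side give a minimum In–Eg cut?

Yes — it is a minimum cut (capacity 9).

Given cut capacity: 3 + 6 = 9.
Augment In→u1→u4→Eg: bottleneck 2, flow now 2.
Augment In→u1→u5→Eg: bottleneck 1, flow now 3.
Augment In→u2→u3→Eg: bottleneck 6, flow now 9.
No augmenting path remains; maximum flow = 9.
Cut capacity 9 equals the max flow, so it is a minimum cut.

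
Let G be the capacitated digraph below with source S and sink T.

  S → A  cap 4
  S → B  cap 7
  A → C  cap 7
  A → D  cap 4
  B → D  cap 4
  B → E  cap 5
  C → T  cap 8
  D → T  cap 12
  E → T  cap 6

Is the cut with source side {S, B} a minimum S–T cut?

Given cut capacity: 4 + 4 + 5 = 13.
Augment S→A→C→T: bottleneck 4, flow now 4.
Augment S→B→D→T: bottleneck 4, flow now 8.
Augment S→B→E→T: bottleneck 3, flow now 11.
No augmenting path remains; maximum flow = 11.
In the residual graph, reachable from S: {S}.
Min-cut edges: S→A (4), S→B (7); capacity 4 + 7 = 11.
Cut capacity 13 exceeds the max flow 11, so it is not minimum.

No — its capacity is 13, but the minimum cut has capacity 11.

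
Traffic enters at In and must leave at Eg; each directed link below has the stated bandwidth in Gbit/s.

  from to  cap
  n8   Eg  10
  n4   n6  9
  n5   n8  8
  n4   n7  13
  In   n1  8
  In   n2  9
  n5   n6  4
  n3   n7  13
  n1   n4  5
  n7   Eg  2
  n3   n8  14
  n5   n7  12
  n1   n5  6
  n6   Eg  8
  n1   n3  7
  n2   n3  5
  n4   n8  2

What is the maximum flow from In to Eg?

13

Augment In→n1→n3→n7→Eg: bottleneck 2, flow now 2.
Augment In→n1→n3→n8→Eg: bottleneck 5, flow now 7.
Augment In→n1→n4→n6→Eg: bottleneck 1, flow now 8.
Augment In→n2→n3→n8→Eg: bottleneck 5, flow now 13.
No augmenting path remains; maximum flow = 13.
In the residual graph, reachable from In: {In, n2}.
Min-cut edges: In→n1 (8), n2→n3 (5); capacity 8 + 5 = 13.
This cut is saturated, so no flow can exceed 13.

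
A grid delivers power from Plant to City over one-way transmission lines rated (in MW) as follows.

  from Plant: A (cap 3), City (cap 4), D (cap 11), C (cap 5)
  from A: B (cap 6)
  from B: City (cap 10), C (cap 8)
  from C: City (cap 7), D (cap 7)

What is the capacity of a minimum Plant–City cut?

Augment Plant→City: bottleneck 4, flow now 4.
Augment Plant→C→City: bottleneck 5, flow now 9.
Augment Plant→A→B→City: bottleneck 3, flow now 12.
No augmenting path remains; maximum flow = 12.
By max-flow min-cut, the minimum cut capacity equals the max flow.
In the residual graph, reachable from Plant: {Plant, D}.
Min-cut edges: Plant→A (3), Plant→C (5), Plant→City (4); capacity 3 + 5 + 4 = 12.

12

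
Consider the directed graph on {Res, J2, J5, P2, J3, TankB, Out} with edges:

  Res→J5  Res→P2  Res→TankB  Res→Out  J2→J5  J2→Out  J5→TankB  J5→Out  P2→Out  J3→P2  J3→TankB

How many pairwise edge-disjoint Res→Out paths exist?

3

Assign every edge capacity 1; by Menger, the answer equals the max flow.
Path Res→Out (+1); total 1.
Path Res→J5→Out (+1); total 2.
Path Res→P2→Out (+1); total 3.
No residual Res→Out path; max flow = 3.
Certifying cut of size 3: {Res→J5, Res→Out, Res→P2}.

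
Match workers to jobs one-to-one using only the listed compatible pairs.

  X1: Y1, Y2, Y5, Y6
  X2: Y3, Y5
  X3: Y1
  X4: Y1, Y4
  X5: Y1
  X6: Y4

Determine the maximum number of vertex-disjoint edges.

Unit-capacity flow: source→left, listed edges, right→sink; max matching = max flow.
Augmenting path X1→Y1 (+1); matched 1.
Augmenting path X2→Y3 (+1); matched 2.
Augmenting path X4→Y4 (+1); matched 3.
Augmenting path X3→Y1→X1→Y2 (+1); matched 4.
No augmenting path remains; maximum matching = 4.
König certificate: {X1, X2, Y1, Y4} is a vertex cover of size 4 (every listed pair touches it), so no matching can be larger.

4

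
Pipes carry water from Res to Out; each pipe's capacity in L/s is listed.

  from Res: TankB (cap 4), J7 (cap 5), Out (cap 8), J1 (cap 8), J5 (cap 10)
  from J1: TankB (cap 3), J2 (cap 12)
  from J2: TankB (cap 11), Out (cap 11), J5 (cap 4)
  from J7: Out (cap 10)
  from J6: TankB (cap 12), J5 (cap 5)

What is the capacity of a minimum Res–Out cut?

Augment Res→Out: bottleneck 8, flow now 8.
Augment Res→J7→Out: bottleneck 5, flow now 13.
Augment Res→J1→J2→Out: bottleneck 8, flow now 21.
No augmenting path remains; maximum flow = 21.
By max-flow min-cut, the minimum cut capacity equals the max flow.
In the residual graph, reachable from Res: {Res, TankB, J5}.
Min-cut edges: Res→J1 (8), Res→J7 (5), Res→Out (8); capacity 8 + 5 + 8 = 21.

21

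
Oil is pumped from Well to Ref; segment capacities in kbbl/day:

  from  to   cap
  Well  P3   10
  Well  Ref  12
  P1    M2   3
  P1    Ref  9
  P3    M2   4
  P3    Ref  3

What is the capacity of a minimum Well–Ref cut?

Augment Well→Ref: bottleneck 12, flow now 12.
Augment Well→P3→Ref: bottleneck 3, flow now 15.
No augmenting path remains; maximum flow = 15.
By max-flow min-cut, the minimum cut capacity equals the max flow.
In the residual graph, reachable from Well: {Well, P3, M2}.
Min-cut edges: Well→Ref (12), P3→Ref (3); capacity 12 + 3 = 15.

15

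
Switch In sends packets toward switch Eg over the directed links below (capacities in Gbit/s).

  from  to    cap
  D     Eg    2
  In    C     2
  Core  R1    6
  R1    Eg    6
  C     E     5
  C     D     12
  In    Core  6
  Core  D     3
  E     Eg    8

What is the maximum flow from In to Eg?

Augment In→C→E→Eg: bottleneck 2, flow now 2.
Augment In→Core→D→Eg: bottleneck 2, flow now 4.
Augment In→Core→R1→Eg: bottleneck 4, flow now 8.
No augmenting path remains; maximum flow = 8.
In the residual graph, reachable from In: {In}.
Min-cut edges: In→C (2), In→Core (6); capacity 2 + 6 = 8.
This cut is saturated, so no flow can exceed 8.

8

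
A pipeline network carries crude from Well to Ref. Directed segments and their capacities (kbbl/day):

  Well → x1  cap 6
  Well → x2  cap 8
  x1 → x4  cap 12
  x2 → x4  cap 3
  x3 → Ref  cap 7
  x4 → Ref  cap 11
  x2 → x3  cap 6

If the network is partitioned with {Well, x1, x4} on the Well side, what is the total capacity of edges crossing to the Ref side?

19

Edges leaving {Well, x1, x4}: Well→x2 (8), x4→Ref (11).
Cut capacity = 8 + 11 = 19.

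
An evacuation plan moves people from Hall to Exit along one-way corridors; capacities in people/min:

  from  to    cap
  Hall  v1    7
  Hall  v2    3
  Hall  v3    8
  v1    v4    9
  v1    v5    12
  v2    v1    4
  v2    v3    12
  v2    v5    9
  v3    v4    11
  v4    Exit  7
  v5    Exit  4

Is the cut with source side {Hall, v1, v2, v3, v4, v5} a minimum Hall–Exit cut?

Yes — it is a minimum cut (capacity 11).

Given cut capacity: 7 + 4 = 11.
Augment Hall→v1→v4→Exit: bottleneck 7, flow now 7.
Augment Hall→v2→v5→Exit: bottleneck 3, flow now 10.
Augment Hall→v3→v4→v1→v5→Exit: bottleneck 1, flow now 11. (uses reverse residual edge)
No augmenting path remains; maximum flow = 11.
Cut capacity 11 equals the max flow, so it is a minimum cut.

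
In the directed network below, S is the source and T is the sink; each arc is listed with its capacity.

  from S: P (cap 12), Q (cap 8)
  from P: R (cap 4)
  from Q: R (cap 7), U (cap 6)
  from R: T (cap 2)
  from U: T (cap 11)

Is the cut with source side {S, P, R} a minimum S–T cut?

Given cut capacity: 8 + 2 = 10.
Augment S→P→R→T: bottleneck 2, flow now 2.
Augment S→Q→U→T: bottleneck 6, flow now 8.
No augmenting path remains; maximum flow = 8.
In the residual graph, reachable from S: {S, P, Q, R}.
Min-cut edges: Q→U (6), R→T (2); capacity 6 + 2 = 8.
Cut capacity 10 exceeds the max flow 8, so it is not minimum.

No — its capacity is 10, but the minimum cut has capacity 8.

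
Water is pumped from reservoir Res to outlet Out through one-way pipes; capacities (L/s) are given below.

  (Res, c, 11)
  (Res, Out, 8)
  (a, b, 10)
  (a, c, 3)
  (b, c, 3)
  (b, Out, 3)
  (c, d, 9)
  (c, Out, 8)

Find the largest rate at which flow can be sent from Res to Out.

Augment Res→Out: bottleneck 8, flow now 8.
Augment Res→c→Out: bottleneck 8, flow now 16.
No augmenting path remains; maximum flow = 16.
In the residual graph, reachable from Res: {Res, c, d}.
Min-cut edges: Res→Out (8), c→Out (8); capacity 8 + 8 = 16.
This cut is saturated, so no flow can exceed 16.

16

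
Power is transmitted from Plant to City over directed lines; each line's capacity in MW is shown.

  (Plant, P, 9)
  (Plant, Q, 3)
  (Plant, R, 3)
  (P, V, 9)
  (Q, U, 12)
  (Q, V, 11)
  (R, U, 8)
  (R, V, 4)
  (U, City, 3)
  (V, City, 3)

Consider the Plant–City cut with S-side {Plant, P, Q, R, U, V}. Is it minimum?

Yes — it is a minimum cut (capacity 6).

Given cut capacity: 3 + 3 = 6.
Augment Plant→P→V→City: bottleneck 3, flow now 3.
Augment Plant→Q→U→City: bottleneck 3, flow now 6.
No augmenting path remains; maximum flow = 6.
Cut capacity 6 equals the max flow, so it is a minimum cut.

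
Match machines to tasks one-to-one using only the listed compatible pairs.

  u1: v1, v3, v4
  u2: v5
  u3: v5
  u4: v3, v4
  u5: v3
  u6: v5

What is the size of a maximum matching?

Unit-capacity flow: source→left, listed edges, right→sink; max matching = max flow.
Augmenting path u1→v1 (+1); matched 1.
Augmenting path u2→v5 (+1); matched 2.
Augmenting path u4→v3 (+1); matched 3.
Augmenting path u5→v3→u4→v4 (+1); matched 4.
No augmenting path remains; maximum matching = 4.
König certificate: {u1, u4, u5, v5} is a vertex cover of size 4 (every listed pair touches it), so no matching can be larger.

4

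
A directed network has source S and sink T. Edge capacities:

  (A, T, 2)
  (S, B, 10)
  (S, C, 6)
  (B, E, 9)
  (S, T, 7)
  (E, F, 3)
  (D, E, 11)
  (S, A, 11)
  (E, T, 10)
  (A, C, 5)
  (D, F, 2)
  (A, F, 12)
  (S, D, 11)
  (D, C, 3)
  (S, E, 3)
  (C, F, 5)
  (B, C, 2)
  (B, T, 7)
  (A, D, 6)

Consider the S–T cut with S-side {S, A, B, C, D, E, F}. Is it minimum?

Yes — it is a minimum cut (capacity 26).

Given cut capacity: 7 + 2 + 7 + 10 = 26.
Augment S→T: bottleneck 7, flow now 7.
Augment S→A→T: bottleneck 2, flow now 9.
Augment S→B→T: bottleneck 7, flow now 16.
Augment S→E→T: bottleneck 3, flow now 19.
Augment S→B→E→T: bottleneck 3, flow now 22.
Augment S→D→E→T: bottleneck 4, flow now 26.
No augmenting path remains; maximum flow = 26.
Cut capacity 26 equals the max flow, so it is a minimum cut.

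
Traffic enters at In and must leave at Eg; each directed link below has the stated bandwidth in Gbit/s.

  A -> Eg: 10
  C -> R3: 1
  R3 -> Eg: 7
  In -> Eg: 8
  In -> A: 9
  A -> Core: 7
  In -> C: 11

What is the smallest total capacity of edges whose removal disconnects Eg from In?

Augment In→Eg: bottleneck 8, flow now 8.
Augment In→A→Eg: bottleneck 9, flow now 17.
Augment In→C→R3→Eg: bottleneck 1, flow now 18.
No augmenting path remains; maximum flow = 18.
By max-flow min-cut, the minimum cut capacity equals the max flow.
In the residual graph, reachable from In: {In, C}.
Min-cut edges: In→A (9), In→Eg (8), C→R3 (1); capacity 9 + 8 + 1 = 18.

18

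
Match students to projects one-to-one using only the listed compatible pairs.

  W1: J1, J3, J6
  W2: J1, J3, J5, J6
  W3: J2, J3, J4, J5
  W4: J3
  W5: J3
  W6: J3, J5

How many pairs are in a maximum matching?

Unit-capacity flow: source→left, listed edges, right→sink; max matching = max flow.
Augmenting path W1→J1 (+1); matched 1.
Augmenting path W2→J3 (+1); matched 2.
Augmenting path W3→J2 (+1); matched 3.
Augmenting path W6→J5 (+1); matched 4.
Augmenting path W4→J3→W2→J6 (+1); matched 5.
No augmenting path remains; maximum matching = 5.
König certificate: {W1, W2, W3, W6, J3} is a vertex cover of size 5 (every listed pair touches it), so no matching can be larger.

5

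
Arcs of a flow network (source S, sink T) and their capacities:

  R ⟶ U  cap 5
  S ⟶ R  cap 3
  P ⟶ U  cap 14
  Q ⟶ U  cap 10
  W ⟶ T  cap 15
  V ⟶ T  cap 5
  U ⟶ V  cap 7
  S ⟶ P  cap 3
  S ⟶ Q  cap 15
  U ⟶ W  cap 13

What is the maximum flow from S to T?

Augment S→P→U→V→T: bottleneck 3, flow now 3.
Augment S→Q→U→V→T: bottleneck 2, flow now 5.
Augment S→Q→U→W→T: bottleneck 8, flow now 13.
Augment S→R→U→W→T: bottleneck 3, flow now 16.
No augmenting path remains; maximum flow = 16.
In the residual graph, reachable from S: {S, Q}.
Min-cut edges: S→P (3), S→R (3), Q→U (10); capacity 3 + 3 + 10 = 16.
This cut is saturated, so no flow can exceed 16.

16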